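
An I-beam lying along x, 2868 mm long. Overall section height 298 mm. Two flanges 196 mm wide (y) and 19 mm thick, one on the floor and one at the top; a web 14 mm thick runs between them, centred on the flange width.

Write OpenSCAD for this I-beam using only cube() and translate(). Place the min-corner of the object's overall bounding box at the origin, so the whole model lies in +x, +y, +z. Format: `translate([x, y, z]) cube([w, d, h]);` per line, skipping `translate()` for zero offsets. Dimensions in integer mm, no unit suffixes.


cube([2868, 196, 19]);
translate([0, 91, 19]) cube([2868, 14, 260]);
translate([0, 0, 279]) cube([2868, 196, 19]);


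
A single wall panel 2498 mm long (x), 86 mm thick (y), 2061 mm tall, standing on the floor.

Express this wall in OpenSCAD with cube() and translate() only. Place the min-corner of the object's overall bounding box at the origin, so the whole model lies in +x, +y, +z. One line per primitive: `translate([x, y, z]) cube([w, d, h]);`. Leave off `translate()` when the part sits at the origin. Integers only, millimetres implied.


cube([2498, 86, 2061]);


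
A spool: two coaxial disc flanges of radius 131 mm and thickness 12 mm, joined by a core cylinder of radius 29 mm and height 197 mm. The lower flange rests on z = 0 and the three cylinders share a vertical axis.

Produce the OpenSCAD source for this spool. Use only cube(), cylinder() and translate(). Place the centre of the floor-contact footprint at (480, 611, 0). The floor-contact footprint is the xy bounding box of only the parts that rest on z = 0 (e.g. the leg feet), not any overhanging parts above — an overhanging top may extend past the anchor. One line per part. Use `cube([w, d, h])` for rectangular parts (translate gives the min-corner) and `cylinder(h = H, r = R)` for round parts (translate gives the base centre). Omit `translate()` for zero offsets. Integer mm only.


translate([480, 611, 0]) cylinder(h = 12, r = 131);
translate([480, 611, 12]) cylinder(h = 197, r = 29);
translate([480, 611, 209]) cylinder(h = 12, r = 131);


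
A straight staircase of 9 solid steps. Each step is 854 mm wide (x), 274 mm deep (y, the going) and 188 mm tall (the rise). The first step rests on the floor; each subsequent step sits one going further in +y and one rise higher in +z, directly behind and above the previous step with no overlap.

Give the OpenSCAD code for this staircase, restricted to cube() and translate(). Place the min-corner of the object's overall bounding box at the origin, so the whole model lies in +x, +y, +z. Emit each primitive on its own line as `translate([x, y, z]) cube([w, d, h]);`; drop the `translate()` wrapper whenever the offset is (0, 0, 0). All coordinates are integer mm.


cube([854, 274, 188]);
translate([0, 274, 188]) cube([854, 274, 188]);
translate([0, 548, 376]) cube([854, 274, 188]);
translate([0, 822, 564]) cube([854, 274, 188]);
translate([0, 1096, 752]) cube([854, 274, 188]);
translate([0, 1370, 940]) cube([854, 274, 188]);
translate([0, 1644, 1128]) cube([854, 274, 188]);
translate([0, 1918, 1316]) cube([854, 274, 188]);
translate([0, 2192, 1504]) cube([854, 274, 188]);


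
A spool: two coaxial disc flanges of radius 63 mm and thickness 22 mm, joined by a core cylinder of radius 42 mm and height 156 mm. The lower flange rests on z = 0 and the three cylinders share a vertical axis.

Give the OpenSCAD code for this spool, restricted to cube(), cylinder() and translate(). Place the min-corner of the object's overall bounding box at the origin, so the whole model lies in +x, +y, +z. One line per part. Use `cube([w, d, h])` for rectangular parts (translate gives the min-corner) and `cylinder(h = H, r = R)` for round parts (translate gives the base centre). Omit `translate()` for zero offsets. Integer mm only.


translate([63, 63, 0]) cylinder(h = 22, r = 63);
translate([63, 63, 22]) cylinder(h = 156, r = 42);
translate([63, 63, 178]) cylinder(h = 22, r = 63);


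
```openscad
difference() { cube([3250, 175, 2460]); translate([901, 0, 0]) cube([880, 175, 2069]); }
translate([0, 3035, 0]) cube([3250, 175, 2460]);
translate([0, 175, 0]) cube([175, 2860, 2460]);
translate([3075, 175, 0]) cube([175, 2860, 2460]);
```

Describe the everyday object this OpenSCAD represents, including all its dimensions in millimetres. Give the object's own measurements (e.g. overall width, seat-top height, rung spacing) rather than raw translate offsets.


A single room: four walls, each 2460 mm tall and 175 mm thick, enclosing an outside footprint 3250×3210 mm (x × y), no floor or roof. The front and back walls (−y and +y sides) run the full x-width; the side walls fit between their inner faces. A door opening 880 mm wide and 2069 mm tall is cut through the front wall from the floor up, its −x edge 901 mm from the wall's −x end.


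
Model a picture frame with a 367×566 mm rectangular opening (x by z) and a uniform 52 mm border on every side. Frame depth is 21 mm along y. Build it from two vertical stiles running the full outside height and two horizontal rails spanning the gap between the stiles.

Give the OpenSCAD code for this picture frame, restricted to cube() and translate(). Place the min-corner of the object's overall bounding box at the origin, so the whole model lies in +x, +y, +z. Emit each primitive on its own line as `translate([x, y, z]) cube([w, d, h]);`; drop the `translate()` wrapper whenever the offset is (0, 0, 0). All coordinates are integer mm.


cube([52, 21, 670]);
translate([419, 0, 0]) cube([52, 21, 670]);
translate([52, 0, 0]) cube([367, 21, 52]);
translate([52, 0, 618]) cube([367, 21, 52]);


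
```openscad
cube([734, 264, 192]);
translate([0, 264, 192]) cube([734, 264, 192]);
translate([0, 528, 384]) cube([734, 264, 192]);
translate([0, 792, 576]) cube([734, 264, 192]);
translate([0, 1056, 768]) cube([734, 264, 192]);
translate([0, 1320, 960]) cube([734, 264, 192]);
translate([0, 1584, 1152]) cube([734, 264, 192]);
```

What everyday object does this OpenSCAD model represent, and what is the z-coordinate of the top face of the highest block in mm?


A staircase. The total rise is 1344 mm.

7 identical blocks, each offset up and back from the previous — a staircase. Each step is 192 mm tall and there are 7 of them, so the total rise is 7 × 192 = 1344 mm.


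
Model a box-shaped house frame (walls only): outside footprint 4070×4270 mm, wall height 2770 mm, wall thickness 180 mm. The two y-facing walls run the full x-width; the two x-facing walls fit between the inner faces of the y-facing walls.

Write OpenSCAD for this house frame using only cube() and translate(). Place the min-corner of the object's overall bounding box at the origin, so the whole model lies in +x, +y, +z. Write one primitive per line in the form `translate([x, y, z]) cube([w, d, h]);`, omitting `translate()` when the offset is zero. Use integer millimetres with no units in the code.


cube([4070, 180, 2770]);
translate([0, 4090, 0]) cube([4070, 180, 2770]);
translate([0, 180, 0]) cube([180, 3910, 2770]);
translate([3890, 180, 0]) cube([180, 3910, 2770]);


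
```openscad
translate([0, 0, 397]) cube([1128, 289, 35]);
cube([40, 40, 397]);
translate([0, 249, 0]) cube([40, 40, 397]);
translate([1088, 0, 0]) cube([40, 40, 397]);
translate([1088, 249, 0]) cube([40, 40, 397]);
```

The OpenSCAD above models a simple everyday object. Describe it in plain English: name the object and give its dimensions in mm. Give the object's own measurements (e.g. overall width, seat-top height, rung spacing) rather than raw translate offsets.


A long wooden bench with a 1128 mm (x) × 289 mm (y) seat, 35 mm thick, its top surface 432 mm above the floor. Four 40 mm square legs at the seat corners, flush with the edges, run from z = 0 to the seat underside.


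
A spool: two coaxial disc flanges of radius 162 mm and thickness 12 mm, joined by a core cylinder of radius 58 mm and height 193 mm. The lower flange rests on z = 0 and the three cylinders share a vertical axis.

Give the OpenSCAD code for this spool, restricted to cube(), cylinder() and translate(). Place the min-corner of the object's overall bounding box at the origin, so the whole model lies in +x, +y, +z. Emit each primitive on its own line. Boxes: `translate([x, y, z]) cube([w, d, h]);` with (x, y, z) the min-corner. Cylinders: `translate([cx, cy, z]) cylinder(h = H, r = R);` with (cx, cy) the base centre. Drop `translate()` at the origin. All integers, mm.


translate([162, 162, 0]) cylinder(h = 12, r = 162);
translate([162, 162, 12]) cylinder(h = 193, r = 58);
translate([162, 162, 205]) cylinder(h = 12, r = 162);


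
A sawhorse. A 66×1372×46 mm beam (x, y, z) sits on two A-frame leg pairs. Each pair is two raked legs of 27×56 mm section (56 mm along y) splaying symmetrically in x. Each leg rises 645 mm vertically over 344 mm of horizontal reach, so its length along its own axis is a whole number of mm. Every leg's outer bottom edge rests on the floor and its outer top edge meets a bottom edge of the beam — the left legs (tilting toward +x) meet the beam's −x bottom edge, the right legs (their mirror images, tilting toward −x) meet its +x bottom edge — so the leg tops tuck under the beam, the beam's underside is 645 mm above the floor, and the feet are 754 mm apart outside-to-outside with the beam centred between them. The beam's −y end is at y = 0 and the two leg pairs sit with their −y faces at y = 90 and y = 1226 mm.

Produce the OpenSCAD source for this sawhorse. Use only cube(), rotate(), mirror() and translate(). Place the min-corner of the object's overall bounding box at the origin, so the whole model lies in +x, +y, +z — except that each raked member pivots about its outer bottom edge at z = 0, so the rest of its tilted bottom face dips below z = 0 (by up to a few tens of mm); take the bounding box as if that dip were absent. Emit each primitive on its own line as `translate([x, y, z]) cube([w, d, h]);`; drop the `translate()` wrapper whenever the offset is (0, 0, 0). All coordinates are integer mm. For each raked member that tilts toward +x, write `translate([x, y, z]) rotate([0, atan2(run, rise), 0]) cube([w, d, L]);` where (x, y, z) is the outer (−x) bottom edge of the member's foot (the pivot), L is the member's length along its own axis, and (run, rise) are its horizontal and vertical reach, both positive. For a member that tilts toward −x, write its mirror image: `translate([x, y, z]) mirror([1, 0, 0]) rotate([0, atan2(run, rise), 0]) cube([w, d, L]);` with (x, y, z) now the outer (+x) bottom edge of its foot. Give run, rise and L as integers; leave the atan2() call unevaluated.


translate([344, 0, 645]) cube([66, 1372, 46]);
translate([0, 90, 0]) rotate([0, atan2(344, 645), 0]) cube([27, 56, 731]);
translate([754, 90, 0]) mirror([1, 0, 0]) rotate([0, atan2(344, 645), 0]) cube([27, 56, 731]);
translate([0, 1226, 0]) rotate([0, atan2(344, 645), 0]) cube([27, 56, 731]);
translate([754, 1226, 0]) mirror([1, 0, 0]) rotate([0, atan2(344, 645), 0]) cube([27, 56, 731]);


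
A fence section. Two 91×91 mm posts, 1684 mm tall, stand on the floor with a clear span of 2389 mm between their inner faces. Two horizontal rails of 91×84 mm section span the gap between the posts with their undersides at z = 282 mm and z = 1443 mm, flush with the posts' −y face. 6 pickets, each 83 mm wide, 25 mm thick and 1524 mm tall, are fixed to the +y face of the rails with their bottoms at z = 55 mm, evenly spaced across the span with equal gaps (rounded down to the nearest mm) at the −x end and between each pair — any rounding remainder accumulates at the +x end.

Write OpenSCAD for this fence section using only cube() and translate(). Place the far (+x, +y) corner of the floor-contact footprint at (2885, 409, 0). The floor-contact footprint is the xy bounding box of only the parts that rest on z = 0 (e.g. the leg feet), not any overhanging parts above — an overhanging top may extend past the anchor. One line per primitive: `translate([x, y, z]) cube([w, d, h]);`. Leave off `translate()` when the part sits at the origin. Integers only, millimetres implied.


translate([314, 318, 0]) cube([91, 91, 1684]);
translate([2794, 318, 0]) cube([91, 91, 1684]);
translate([405, 318, 282]) cube([2389, 91, 84]);
translate([405, 318, 1443]) cube([2389, 91, 84]);
translate([675, 409, 55]) cube([83, 25, 1524]);
translate([1028, 409, 55]) cube([83, 25, 1524]);
translate([1381, 409, 55]) cube([83, 25, 1524]);
translate([1734, 409, 55]) cube([83, 25, 1524]);
translate([2087, 409, 55]) cube([83, 25, 1524]);
translate([2440, 409, 55]) cube([83, 25, 1524]);


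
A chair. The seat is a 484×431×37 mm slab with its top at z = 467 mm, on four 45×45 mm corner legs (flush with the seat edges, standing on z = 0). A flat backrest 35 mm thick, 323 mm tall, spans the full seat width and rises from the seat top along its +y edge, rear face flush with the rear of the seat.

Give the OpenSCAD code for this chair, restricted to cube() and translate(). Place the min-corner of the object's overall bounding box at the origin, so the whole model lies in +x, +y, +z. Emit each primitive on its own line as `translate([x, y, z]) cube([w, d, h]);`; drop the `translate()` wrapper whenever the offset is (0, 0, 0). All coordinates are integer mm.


translate([0, 0, 430]) cube([484, 431, 37]);
cube([45, 45, 430]);
translate([439, 0, 0]) cube([45, 45, 430]);
translate([0, 386, 0]) cube([45, 45, 430]);
translate([439, 386, 0]) cube([45, 45, 430]);
translate([0, 396, 467]) cube([484, 35, 323]);


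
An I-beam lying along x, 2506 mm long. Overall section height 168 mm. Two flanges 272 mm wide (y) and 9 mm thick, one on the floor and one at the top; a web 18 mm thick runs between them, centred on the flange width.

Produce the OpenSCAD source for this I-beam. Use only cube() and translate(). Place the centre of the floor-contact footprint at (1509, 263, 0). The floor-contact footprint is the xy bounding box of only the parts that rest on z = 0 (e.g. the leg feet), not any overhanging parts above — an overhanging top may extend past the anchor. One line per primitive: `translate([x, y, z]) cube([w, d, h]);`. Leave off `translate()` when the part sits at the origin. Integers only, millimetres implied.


translate([256, 127, 0]) cube([2506, 272, 9]);
translate([256, 254, 9]) cube([2506, 18, 150]);
translate([256, 127, 159]) cube([2506, 272, 9]);


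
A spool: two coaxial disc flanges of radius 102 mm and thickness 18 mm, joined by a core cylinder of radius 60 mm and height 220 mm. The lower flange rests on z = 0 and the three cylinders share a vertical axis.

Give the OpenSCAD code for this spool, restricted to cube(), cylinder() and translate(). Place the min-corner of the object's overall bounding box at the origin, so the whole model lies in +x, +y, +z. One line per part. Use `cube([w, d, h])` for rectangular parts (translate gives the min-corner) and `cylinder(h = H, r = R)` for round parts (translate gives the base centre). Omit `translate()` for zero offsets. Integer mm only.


translate([102, 102, 0]) cylinder(h = 18, r = 102);
translate([102, 102, 18]) cylinder(h = 220, r = 60);
translate([102, 102, 238]) cylinder(h = 18, r = 102);


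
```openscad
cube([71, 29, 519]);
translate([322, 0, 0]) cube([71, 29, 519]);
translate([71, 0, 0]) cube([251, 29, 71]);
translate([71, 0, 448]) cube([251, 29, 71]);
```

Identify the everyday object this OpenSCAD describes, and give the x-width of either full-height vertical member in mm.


A picture frame. The border width is 71 mm.

Four thin pieces enclosing a rectangular opening — a picture frame. The two full-height stiles are 519 mm tall; the top rail sits at z = 448 and is 71 mm tall, so the border above the opening is 519 − 448 = 71 mm, matching the stile x-width.


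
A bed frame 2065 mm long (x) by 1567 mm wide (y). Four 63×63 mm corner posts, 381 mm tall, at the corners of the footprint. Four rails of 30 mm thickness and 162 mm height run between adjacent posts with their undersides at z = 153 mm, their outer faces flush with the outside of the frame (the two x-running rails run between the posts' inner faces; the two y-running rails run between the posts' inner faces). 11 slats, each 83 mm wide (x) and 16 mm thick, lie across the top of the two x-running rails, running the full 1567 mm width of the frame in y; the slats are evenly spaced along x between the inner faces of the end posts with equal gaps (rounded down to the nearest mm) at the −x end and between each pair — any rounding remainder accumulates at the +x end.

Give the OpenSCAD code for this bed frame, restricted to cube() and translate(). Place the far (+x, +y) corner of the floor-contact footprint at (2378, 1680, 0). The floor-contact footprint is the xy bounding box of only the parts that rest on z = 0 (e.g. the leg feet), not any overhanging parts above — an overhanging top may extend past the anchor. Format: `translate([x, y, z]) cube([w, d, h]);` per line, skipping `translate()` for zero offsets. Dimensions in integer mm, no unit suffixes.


translate([313, 113, 0]) cube([63, 63, 381]);
translate([313, 1617, 0]) cube([63, 63, 381]);
translate([2315, 113, 0]) cube([63, 63, 381]);
translate([2315, 1617, 0]) cube([63, 63, 381]);
translate([376, 113, 153]) cube([1939, 30, 162]);
translate([376, 1650, 153]) cube([1939, 30, 162]);
translate([313, 176, 153]) cube([30, 1441, 162]);
translate([2348, 176, 153]) cube([30, 1441, 162]);
translate([461, 113, 315]) cube([83, 1567, 16]);
translate([629, 113, 315]) cube([83, 1567, 16]);
translate([797, 113, 315]) cube([83, 1567, 16]);
translate([965, 113, 315]) cube([83, 1567, 16]);
translate([1133, 113, 315]) cube([83, 1567, 16]);
translate([1301, 113, 315]) cube([83, 1567, 16]);
translate([1469, 113, 315]) cube([83, 1567, 16]);
translate([1637, 113, 315]) cube([83, 1567, 16]);
translate([1805, 113, 315]) cube([83, 1567, 16]);
translate([1973, 113, 315]) cube([83, 1567, 16]);
translate([2141, 113, 315]) cube([83, 1567, 16]);


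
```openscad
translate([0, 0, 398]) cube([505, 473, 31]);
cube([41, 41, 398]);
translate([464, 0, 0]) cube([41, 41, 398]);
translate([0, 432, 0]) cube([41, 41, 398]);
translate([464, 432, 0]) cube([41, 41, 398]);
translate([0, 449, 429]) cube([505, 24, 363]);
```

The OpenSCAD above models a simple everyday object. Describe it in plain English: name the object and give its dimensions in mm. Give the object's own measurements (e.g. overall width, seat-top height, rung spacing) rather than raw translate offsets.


A chair. The seat is a 505×473×31 mm slab with its top at z = 429 mm, on four 41×41 mm corner legs (flush with the seat edges, standing on z = 0). A flat backrest 24 mm thick, 363 mm tall, spans the full seat width and rises from the seat top along its +y edge, rear face flush with the rear of the seat.


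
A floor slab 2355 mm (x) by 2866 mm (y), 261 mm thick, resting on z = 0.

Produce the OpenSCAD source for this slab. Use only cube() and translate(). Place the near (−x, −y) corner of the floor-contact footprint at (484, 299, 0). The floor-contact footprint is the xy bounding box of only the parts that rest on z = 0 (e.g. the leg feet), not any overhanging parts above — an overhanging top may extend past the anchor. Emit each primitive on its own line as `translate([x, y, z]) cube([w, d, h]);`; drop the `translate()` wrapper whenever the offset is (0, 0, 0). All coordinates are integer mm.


translate([484, 299, 0]) cube([2355, 2866, 261]);


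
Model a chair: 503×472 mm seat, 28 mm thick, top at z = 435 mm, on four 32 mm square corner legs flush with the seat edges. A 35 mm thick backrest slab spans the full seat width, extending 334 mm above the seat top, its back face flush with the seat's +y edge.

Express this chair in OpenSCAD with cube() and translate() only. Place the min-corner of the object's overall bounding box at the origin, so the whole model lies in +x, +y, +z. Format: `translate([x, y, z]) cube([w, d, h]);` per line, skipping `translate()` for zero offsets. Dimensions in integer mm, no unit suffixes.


translate([0, 0, 407]) cube([503, 472, 28]);
cube([32, 32, 407]);
translate([471, 0, 0]) cube([32, 32, 407]);
translate([0, 440, 0]) cube([32, 32, 407]);
translate([471, 440, 0]) cube([32, 32, 407]);
translate([0, 437, 435]) cube([503, 35, 334]);


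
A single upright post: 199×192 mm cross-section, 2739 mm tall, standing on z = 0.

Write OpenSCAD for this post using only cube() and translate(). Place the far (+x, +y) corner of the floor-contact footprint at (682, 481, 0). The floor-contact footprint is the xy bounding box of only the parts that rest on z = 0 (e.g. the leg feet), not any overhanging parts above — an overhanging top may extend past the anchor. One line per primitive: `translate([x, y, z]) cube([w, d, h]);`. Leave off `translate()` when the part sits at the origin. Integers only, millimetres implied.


translate([483, 289, 0]) cube([199, 192, 2739]);


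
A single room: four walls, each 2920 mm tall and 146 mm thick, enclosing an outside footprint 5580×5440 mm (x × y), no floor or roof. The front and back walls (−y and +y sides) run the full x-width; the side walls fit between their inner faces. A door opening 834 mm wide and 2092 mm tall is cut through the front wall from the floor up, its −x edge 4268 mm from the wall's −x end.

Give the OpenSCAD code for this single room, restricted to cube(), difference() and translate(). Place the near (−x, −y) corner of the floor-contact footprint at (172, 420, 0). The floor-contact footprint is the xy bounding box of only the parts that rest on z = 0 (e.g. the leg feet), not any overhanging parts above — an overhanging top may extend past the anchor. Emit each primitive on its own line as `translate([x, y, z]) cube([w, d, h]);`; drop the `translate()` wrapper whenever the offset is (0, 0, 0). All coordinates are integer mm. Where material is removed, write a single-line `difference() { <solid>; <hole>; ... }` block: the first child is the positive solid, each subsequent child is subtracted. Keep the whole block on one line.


difference() { translate([172, 420, 0]) cube([5580, 146, 2920]); translate([4440, 420, 0]) cube([834, 146, 2092]); }
translate([172, 5714, 0]) cube([5580, 146, 2920]);
translate([172, 566, 0]) cube([146, 5148, 2920]);
translate([5606, 566, 0]) cube([146, 5148, 2920]);


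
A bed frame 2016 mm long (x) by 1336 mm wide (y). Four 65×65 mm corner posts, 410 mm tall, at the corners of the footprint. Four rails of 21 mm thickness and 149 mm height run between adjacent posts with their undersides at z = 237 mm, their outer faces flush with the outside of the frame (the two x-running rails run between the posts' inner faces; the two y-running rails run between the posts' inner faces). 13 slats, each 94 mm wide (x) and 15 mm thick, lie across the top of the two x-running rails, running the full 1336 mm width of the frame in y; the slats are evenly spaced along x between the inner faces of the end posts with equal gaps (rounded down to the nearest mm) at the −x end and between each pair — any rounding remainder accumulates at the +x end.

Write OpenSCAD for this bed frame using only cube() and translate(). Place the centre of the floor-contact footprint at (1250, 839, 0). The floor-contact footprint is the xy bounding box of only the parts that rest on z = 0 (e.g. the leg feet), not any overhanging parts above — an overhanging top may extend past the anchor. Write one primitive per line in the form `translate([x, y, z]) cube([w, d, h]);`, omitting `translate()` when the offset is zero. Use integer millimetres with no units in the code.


translate([242, 171, 0]) cube([65, 65, 410]);
translate([242, 1442, 0]) cube([65, 65, 410]);
translate([2193, 171, 0]) cube([65, 65, 410]);
translate([2193, 1442, 0]) cube([65, 65, 410]);
translate([307, 171, 237]) cube([1886, 21, 149]);
translate([307, 1486, 237]) cube([1886, 21, 149]);
translate([242, 236, 237]) cube([21, 1206, 149]);
translate([2237, 236, 237]) cube([21, 1206, 149]);
translate([354, 171, 386]) cube([94, 1336, 15]);
translate([495, 171, 386]) cube([94, 1336, 15]);
translate([636, 171, 386]) cube([94, 1336, 15]);
translate([777, 171, 386]) cube([94, 1336, 15]);
translate([918, 171, 386]) cube([94, 1336, 15]);
translate([1059, 171, 386]) cube([94, 1336, 15]);
translate([1200, 171, 386]) cube([94, 1336, 15]);
translate([1341, 171, 386]) cube([94, 1336, 15]);
translate([1482, 171, 386]) cube([94, 1336, 15]);
translate([1623, 171, 386]) cube([94, 1336, 15]);
translate([1764, 171, 386]) cube([94, 1336, 15]);
translate([1905, 171, 386]) cube([94, 1336, 15]);
translate([2046, 171, 386]) cube([94, 1336, 15]);


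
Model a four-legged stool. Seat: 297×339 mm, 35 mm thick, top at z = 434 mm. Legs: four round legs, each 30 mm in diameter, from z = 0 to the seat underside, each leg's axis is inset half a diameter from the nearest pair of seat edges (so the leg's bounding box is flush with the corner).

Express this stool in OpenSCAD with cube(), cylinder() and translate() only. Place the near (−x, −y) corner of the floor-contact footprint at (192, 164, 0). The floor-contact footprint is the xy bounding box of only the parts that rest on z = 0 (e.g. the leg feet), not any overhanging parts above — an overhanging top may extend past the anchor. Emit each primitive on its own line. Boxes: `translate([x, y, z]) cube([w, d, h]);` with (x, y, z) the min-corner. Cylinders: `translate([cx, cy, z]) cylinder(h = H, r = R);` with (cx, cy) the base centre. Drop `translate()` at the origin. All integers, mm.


translate([192, 164, 399]) cube([297, 339, 35]);
translate([207, 179, 0]) cylinder(h = 399, r = 15);
translate([474, 179, 0]) cylinder(h = 399, r = 15);
translate([207, 488, 0]) cylinder(h = 399, r = 15);
translate([474, 488, 0]) cylinder(h = 399, r = 15);


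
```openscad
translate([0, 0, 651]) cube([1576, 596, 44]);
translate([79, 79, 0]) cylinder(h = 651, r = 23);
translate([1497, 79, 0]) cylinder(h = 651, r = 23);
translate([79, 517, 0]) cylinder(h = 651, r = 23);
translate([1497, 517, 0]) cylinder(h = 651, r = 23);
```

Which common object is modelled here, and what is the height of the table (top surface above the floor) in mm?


A table. The table height is 695 mm.

A 1576×596×44 slab sits at z = 651 on four Ø46 mm round legs — a table. The top surface is at 651 + 44 = 695 mm.


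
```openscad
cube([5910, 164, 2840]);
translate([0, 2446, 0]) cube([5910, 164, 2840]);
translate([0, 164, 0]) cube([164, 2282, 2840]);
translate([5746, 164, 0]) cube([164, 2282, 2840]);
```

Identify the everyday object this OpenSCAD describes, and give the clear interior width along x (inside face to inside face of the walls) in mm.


A house (or room) frame. The interior width is 5582 mm.

Four 2840 mm walls enclosing a rectangle with no floor or roof — a room or house frame. Outside width is 5910 mm and wall thickness is 164 mm, so the interior width is 5910 − 2 × 164 = 5582 mm.


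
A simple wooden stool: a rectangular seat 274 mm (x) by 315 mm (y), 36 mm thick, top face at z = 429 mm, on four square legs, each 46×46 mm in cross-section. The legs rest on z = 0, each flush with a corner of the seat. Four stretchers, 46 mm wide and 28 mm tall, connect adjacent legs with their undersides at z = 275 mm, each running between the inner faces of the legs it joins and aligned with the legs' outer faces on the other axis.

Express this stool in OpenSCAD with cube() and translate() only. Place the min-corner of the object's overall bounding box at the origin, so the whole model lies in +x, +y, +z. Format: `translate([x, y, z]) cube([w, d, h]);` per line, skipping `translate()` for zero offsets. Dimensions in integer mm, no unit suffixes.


translate([0, 0, 393]) cube([274, 315, 36]);
cube([46, 46, 393]);
translate([228, 0, 0]) cube([46, 46, 393]);
translate([0, 269, 0]) cube([46, 46, 393]);
translate([228, 269, 0]) cube([46, 46, 393]);
translate([46, 0, 275]) cube([182, 46, 28]);
translate([46, 269, 275]) cube([182, 46, 28]);
translate([0, 46, 275]) cube([46, 223, 28]);
translate([228, 46, 275]) cube([46, 223, 28]);


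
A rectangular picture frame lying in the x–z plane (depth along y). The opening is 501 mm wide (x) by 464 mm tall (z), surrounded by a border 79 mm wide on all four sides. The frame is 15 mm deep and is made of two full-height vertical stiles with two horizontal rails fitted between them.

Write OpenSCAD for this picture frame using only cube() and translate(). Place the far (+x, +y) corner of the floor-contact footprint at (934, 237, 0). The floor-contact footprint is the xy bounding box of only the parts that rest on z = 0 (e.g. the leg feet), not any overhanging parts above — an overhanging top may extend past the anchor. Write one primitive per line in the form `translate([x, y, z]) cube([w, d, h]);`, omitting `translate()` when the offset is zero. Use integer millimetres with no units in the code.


translate([275, 222, 0]) cube([79, 15, 622]);
translate([855, 222, 0]) cube([79, 15, 622]);
translate([354, 222, 0]) cube([501, 15, 79]);
translate([354, 222, 543]) cube([501, 15, 79]);


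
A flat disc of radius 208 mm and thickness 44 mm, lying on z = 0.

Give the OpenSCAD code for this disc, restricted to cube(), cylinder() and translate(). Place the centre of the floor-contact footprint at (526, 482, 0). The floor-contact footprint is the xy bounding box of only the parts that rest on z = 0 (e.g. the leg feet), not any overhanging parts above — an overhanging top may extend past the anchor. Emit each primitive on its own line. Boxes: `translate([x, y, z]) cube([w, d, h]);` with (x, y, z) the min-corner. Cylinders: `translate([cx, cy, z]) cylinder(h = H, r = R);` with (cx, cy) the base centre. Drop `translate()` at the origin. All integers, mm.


translate([526, 482, 0]) cylinder(h = 44, r = 208);


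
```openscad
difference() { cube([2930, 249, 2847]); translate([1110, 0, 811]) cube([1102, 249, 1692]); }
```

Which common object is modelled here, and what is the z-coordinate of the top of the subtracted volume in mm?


A wall with a window opening. The window head height is 2503 mm.

A wall with a rectangular opening subtracted — a window. Sill at z = 811, opening 1692 mm tall, so the head is at 811 + 1692 = 2503 mm.


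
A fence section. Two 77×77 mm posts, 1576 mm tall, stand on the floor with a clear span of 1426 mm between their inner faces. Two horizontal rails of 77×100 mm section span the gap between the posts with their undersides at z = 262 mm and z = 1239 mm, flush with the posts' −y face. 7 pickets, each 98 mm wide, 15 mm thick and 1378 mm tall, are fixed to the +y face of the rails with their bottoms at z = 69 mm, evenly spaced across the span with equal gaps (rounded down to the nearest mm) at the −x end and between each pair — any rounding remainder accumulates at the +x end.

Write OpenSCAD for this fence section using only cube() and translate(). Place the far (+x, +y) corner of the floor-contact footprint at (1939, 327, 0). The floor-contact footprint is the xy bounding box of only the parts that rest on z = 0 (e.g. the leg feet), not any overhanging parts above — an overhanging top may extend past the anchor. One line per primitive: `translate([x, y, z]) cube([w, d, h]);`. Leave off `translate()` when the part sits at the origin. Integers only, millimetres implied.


translate([359, 250, 0]) cube([77, 77, 1576]);
translate([1862, 250, 0]) cube([77, 77, 1576]);
translate([436, 250, 262]) cube([1426, 77, 100]);
translate([436, 250, 1239]) cube([1426, 77, 100]);
translate([528, 327, 69]) cube([98, 15, 1378]);
translate([718, 327, 69]) cube([98, 15, 1378]);
translate([908, 327, 69]) cube([98, 15, 1378]);
translate([1098, 327, 69]) cube([98, 15, 1378]);
translate([1288, 327, 69]) cube([98, 15, 1378]);
translate([1478, 327, 69]) cube([98, 15, 1378]);
translate([1668, 327, 69]) cube([98, 15, 1378]);


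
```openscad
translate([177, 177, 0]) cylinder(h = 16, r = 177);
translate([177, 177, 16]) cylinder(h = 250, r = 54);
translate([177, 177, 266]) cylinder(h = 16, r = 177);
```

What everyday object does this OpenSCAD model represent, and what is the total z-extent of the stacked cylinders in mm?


A spool. The overall height is 282 mm.

Three coaxial cylinders, large–small–large — a spool. Two 16 mm flanges and a 250 mm core give 16 + 250 + 16 = 282 mm.


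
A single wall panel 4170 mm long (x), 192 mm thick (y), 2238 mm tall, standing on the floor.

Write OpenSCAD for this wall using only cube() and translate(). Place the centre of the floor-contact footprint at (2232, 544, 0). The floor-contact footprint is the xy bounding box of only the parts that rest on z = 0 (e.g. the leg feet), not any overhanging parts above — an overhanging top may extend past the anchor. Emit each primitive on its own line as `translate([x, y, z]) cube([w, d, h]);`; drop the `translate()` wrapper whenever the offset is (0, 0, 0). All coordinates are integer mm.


translate([147, 448, 0]) cube([4170, 192, 2238]);


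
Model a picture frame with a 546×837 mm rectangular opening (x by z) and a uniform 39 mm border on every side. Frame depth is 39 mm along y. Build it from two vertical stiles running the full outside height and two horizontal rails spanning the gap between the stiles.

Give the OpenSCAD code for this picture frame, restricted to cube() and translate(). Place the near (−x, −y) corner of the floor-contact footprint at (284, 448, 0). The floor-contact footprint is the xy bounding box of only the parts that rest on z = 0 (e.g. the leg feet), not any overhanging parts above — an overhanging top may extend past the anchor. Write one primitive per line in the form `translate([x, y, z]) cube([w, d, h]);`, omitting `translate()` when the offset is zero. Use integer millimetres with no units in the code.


translate([284, 448, 0]) cube([39, 39, 915]);
translate([869, 448, 0]) cube([39, 39, 915]);
translate([323, 448, 0]) cube([546, 39, 39]);
translate([323, 448, 876]) cube([546, 39, 39]);


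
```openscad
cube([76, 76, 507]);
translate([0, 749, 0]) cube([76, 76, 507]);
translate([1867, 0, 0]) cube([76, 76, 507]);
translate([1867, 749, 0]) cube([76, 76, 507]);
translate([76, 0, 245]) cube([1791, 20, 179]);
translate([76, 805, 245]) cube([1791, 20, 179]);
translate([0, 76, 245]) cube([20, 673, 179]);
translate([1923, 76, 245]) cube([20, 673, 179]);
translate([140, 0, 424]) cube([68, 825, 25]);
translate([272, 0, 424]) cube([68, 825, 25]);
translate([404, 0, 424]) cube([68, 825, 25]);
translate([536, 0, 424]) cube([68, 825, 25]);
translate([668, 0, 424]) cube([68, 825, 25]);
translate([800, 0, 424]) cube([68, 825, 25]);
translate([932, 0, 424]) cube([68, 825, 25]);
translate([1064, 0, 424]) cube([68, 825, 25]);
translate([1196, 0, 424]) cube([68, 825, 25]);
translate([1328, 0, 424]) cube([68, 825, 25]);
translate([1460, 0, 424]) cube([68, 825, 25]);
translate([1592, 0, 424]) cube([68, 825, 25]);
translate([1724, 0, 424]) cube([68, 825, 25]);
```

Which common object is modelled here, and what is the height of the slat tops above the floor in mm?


A bed frame. The slat-top height is 449 mm.

Four posts, four rails, and a row of slats — a bed frame. Slats sit on the rails at z = 245 + 179 = 424; with slat thickness 25, the top is 449 mm.


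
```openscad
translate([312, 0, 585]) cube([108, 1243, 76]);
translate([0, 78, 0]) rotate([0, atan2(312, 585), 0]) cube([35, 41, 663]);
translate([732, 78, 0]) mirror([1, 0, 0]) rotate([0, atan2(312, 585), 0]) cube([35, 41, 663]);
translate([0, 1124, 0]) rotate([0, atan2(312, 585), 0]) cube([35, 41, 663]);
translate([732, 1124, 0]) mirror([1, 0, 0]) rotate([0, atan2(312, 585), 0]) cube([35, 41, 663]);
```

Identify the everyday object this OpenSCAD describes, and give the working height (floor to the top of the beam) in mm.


A sawhorse. The overall height is 661 mm.

A beam across two mirrored pairs of raked legs — a sawhorse. The beam's underside is at z = 585 (matching the legs' vertical rise in atan2(312, 585)) and the beam is 76 mm tall, so its top is at 585 + 76 = 661 mm. The raked legs top out at the beam's underside, so that is the highest point.


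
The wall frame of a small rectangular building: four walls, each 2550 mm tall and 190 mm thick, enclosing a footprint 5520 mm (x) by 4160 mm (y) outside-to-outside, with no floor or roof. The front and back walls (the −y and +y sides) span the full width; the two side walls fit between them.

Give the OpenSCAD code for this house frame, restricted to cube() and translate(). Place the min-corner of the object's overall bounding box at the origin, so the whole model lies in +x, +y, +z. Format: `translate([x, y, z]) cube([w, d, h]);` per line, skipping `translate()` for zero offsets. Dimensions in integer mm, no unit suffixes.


cube([5520, 190, 2550]);
translate([0, 3970, 0]) cube([5520, 190, 2550]);
translate([0, 190, 0]) cube([190, 3780, 2550]);
translate([5330, 190, 0]) cube([190, 3780, 2550]);


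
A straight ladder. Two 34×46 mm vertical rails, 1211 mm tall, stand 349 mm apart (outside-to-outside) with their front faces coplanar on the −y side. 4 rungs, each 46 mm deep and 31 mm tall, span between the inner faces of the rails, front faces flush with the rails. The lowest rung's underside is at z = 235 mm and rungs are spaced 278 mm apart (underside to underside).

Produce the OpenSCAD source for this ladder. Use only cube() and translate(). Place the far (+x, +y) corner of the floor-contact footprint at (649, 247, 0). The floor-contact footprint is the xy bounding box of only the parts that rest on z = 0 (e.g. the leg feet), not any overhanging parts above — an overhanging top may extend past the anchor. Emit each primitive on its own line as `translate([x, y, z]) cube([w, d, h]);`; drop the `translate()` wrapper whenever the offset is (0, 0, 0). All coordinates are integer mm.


// rung span = 349 - 2*34 = 281
// rung[k] z = 235 + k*278
translate([300, 201, 0]) cube([34, 46, 1211]);
translate([615, 201, 0]) cube([34, 46, 1211]);
translate([334, 201, 235]) cube([281, 46, 31]);
translate([334, 201, 513]) cube([281, 46, 31]);
translate([334, 201, 791]) cube([281, 46, 31]);
translate([334, 201, 1069]) cube([281, 46, 31]);


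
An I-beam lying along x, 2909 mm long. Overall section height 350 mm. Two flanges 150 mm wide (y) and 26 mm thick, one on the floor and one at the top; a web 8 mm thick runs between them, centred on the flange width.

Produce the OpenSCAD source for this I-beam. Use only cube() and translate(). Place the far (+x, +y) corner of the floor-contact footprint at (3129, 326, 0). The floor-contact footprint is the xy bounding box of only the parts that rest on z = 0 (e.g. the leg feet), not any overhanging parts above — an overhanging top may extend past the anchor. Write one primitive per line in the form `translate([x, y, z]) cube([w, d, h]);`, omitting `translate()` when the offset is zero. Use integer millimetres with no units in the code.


translate([220, 176, 0]) cube([2909, 150, 26]);
translate([220, 247, 26]) cube([2909, 8, 298]);
translate([220, 176, 324]) cube([2909, 150, 26]);


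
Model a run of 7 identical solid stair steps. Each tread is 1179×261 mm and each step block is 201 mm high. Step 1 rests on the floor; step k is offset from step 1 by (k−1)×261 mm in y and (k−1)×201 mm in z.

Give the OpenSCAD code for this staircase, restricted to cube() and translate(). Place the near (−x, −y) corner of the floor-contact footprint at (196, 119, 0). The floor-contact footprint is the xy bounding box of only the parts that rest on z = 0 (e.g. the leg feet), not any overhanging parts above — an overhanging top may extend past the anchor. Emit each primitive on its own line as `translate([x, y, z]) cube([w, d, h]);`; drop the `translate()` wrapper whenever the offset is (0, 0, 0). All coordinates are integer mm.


translate([196, 119, 0]) cube([1179, 261, 201]);
translate([196, 380, 201]) cube([1179, 261, 201]);
translate([196, 641, 402]) cube([1179, 261, 201]);
translate([196, 902, 603]) cube([1179, 261, 201]);
translate([196, 1163, 804]) cube([1179, 261, 201]);
translate([196, 1424, 1005]) cube([1179, 261, 201]);
translate([196, 1685, 1206]) cube([1179, 261, 201]);


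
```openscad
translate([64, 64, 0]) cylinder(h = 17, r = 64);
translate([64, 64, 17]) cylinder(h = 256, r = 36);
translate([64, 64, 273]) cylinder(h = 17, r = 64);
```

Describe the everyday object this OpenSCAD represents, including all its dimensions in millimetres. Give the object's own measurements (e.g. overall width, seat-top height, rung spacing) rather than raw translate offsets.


A spool: two coaxial disc flanges of radius 64 mm and thickness 17 mm, joined by a core cylinder of radius 36 mm and height 256 mm. The lower flange rests on z = 0 and the three cylinders share a vertical axis.
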